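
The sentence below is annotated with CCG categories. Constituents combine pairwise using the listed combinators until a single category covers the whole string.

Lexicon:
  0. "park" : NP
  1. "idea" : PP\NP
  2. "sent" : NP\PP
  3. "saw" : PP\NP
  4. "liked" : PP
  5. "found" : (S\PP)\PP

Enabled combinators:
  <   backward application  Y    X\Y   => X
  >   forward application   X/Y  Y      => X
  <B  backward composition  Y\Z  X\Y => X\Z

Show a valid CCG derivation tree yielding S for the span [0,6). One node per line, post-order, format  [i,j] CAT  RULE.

[0,6] S   <
  [0,2] PP   <
    [0,1] "park" : NP
    [1,2] "idea" : PP\NP
  [2,6] S\PP   <B
    [2,4] PP\PP   <B
      [2,3] "sent" : NP\PP
      [3,4] "saw" : PP\NP
    [4,6] S\PP   <
      [4,5] "liked" : PP
      [5,6] "found" : (S\PP)\PP

[0,1] NP  lex  "park"
[1,2] PP\NP  lex  "idea"
[0,2] PP  <  k=1
[2,3] NP\PP  lex  "sent"
[3,4] PP\NP  lex  "saw"
[2,4] PP\PP  <B  k=3
[4,5] PP  lex  "liked"
[5,6] (S\PP)\PP  lex  "found"
[4,6] S\PP  <  k=5
[2,6] S\PP  <B  k=4
[0,6] S  <  k=2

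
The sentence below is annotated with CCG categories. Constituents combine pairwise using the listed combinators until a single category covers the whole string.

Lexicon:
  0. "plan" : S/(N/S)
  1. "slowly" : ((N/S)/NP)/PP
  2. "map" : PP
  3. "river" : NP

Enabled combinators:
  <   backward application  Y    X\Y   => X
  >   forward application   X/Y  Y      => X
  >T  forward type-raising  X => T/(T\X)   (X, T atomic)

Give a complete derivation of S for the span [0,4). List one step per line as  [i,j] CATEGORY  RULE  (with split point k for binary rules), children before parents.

[0,4] S   >
  [0,1] "plan" : S/(N/S)
  [1,4] N/S   >
    [1,3] (N/S)/NP   >
      [1,2] "slowly" : ((N/S)/NP)/PP
      [2,3] "map" : PP
    [3,4] "river" : NP

[0,1] S/(N/S)  lex  "plan"
[1,2] ((N/S)/NP)/PP  lex  "slowly"
[2,3] PP  lex  "map"
[1,3] (N/S)/NP  >  k=2
[3,4] NP  lex  "river"
[1,4] N/S  >  k=3
[0,4] S  >  k=1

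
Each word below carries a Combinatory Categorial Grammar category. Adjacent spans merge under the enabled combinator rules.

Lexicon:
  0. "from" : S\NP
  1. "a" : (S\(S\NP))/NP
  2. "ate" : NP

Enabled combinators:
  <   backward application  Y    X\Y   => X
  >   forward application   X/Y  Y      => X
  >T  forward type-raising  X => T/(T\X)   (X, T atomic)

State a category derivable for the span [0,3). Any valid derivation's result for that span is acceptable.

[0,3] S   <
  [0,1] "from" : S\NP
  [1,3] S\(S\NP)   >
    [1,2] "a" : (S\(S\NP))/NP
    [2,3] "ate" : NP

S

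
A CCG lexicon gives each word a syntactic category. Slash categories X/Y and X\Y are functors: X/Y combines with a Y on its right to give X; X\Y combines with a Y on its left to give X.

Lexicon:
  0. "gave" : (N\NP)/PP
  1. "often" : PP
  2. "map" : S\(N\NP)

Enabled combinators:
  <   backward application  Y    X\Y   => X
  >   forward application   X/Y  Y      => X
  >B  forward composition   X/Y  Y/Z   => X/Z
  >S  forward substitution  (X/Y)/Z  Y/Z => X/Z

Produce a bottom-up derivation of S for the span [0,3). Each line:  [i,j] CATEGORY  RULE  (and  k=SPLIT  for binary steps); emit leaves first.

[0,1] (N\NP)/PP  lex  "gave"
[1,2] PP  lex  "often"
[0,2] N\NP  >  k=1
[2,3] S\(N\NP)  lex  "map"
[0,3] S  <  k=2

[0,3] S   <
  [0,2] N\NP   >
    [0,1] "gave" : (N\NP)/PP
    [1,2] "often" : PP
  [2,3] "map" : S\(N\NP)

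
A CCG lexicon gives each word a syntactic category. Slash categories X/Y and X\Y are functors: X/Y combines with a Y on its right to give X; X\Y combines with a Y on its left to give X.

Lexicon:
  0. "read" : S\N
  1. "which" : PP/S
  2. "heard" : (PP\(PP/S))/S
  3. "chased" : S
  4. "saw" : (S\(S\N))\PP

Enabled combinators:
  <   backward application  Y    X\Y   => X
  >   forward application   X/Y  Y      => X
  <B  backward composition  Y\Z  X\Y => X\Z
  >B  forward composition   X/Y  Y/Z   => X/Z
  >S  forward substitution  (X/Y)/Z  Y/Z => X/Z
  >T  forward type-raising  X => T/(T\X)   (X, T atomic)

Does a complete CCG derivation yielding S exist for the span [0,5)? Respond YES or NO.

[0,5] S   <
  [0,1] "read" : S\N
  [1,5] S\(S\N)   <
    [1,4] PP   <
      [1,2] "which" : PP/S
      [2,4] PP\(PP/S)   >
        [2,3] "heard" : (PP\(PP/S))/S
        [3,4] "chased" : S
    [4,5] "saw" : (S\(S\N))\PP

YES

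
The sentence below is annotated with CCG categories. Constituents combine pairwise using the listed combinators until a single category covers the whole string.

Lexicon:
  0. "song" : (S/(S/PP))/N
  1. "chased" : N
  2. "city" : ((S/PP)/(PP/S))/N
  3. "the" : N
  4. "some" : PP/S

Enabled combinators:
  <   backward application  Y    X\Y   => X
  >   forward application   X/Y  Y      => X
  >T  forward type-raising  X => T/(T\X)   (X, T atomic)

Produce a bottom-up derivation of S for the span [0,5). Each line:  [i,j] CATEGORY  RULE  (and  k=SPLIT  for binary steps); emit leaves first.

[0,1] (S/(S/PP))/N  lex  "song"
[1,2] N  lex  "chased"
[0,2] S/(S/PP)  >  k=1
[2,3] ((S/PP)/(PP/S))/N  lex  "city"
[3,4] N  lex  "the"
[2,4] (S/PP)/(PP/S)  >  k=3
[4,5] PP/S  lex  "some"
[2,5] S/PP  >  k=4
[0,5] S  >  k=2

[0,5] S   >
  [0,2] S/(S/PP)   >
    [0,1] "song" : (S/(S/PP))/N
    [1,2] "chased" : N
  [2,5] S/PP   >
    [2,4] (S/PP)/(PP/S)   >
      [2,3] "city" : ((S/PP)/(PP/S))/N
      [3,4] "the" : N
    [4,5] "some" : PP/S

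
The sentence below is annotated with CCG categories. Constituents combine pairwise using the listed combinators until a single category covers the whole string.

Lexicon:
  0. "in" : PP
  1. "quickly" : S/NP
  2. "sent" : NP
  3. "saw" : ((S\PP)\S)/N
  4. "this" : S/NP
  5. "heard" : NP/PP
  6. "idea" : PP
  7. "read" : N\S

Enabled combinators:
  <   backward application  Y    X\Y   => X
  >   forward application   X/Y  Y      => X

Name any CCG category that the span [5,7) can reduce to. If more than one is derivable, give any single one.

NP

[0,8] S   <
  [0,1] "in" : PP
  [1,8] S\PP   <
    [1,3] S   >
      [1,2] "quickly" : S/NP
      [2,3] "sent" : NP
    [3,8] (S\PP)\S   >
      [3,4] "saw" : ((S\PP)\S)/N
      [4,8] N   <
        [4,7] S   >
          [4,5] "this" : S/NP
          [5,7] NP   >
            [5,6] "heard" : NP/PP
            [6,7] "idea" : PP
        [7,8] "read" : N\S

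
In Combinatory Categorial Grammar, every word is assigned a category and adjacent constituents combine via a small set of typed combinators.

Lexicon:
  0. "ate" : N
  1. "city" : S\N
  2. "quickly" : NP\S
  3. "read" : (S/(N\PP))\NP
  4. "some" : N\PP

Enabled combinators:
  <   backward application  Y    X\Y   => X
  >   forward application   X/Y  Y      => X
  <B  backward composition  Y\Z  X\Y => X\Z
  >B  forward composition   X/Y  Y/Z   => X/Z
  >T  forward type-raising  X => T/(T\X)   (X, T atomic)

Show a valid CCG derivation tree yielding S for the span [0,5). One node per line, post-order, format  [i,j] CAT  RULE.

[0,5] S   >
  [0,4] S/(N\PP)   <
    [0,3] NP   <
      [0,2] S   >
        [0,1] S/(S\N)   >T
          [0,1] "ate" : N
        [1,2] "city" : S\N
      [2,3] "quickly" : NP\S
    [3,4] "read" : (S/(N\PP))\NP
  [4,5] "some" : N\PP

[0,1] N  lex  "ate"
[0,1] S/(S\N)  >T
[1,2] S\N  lex  "city"
[0,2] S  >  k=1
[2,3] NP\S  lex  "quickly"
[0,3] NP  <  k=2
[3,4] (S/(N\PP))\NP  lex  "read"
[0,4] S/(N\PP)  <  k=3
[4,5] N\PP  lex  "some"
[0,5] S  >  k=4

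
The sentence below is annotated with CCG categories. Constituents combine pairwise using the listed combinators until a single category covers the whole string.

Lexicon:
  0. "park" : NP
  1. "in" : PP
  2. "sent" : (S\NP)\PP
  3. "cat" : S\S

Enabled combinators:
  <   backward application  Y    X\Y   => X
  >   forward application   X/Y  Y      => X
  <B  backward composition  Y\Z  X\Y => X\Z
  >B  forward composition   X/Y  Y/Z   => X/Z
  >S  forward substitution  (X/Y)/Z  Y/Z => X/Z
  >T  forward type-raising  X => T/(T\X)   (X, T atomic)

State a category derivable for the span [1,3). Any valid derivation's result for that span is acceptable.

[0,4] S   <
  [0,1] "park" : NP
  [1,4] S\NP   <B
    [1,3] S\NP   <
      [1,2] "in" : PP
      [2,3] "sent" : (S\NP)\PP
    [3,4] "cat" : S\S

S\NP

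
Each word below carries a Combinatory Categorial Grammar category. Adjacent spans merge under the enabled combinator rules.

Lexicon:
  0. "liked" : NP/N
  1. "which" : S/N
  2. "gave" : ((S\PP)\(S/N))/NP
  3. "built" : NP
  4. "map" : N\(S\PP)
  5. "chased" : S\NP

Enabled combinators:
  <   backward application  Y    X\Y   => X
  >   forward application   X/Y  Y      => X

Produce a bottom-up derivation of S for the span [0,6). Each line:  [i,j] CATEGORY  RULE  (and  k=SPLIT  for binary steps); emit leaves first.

[0,6] S   <
  [0,5] NP   >
    [0,1] "liked" : NP/N
    [1,5] N   <
      [1,4] S\PP   <
        [1,2] "which" : S/N
        [2,4] (S\PP)\(S/N)   >
          [2,3] "gave" : ((S\PP)\(S/N))/NP
          [3,4] "built" : NP
      [4,5] "map" : N\(S\PP)
  [5,6] "chased" : S\NP

[0,1] NP/N  lex  "liked"
[1,2] S/N  lex  "which"
[2,3] ((S\PP)\(S/N))/NP  lex  "gave"
[3,4] NP  lex  "built"
[2,4] (S\PP)\(S/N)  >  k=3
[1,4] S\PP  <  k=2
[4,5] N\(S\PP)  lex  "map"
[1,5] N  <  k=4
[0,5] NP  >  k=1
[5,6] S\NP  lex  "chased"
[0,6] S  <  k=5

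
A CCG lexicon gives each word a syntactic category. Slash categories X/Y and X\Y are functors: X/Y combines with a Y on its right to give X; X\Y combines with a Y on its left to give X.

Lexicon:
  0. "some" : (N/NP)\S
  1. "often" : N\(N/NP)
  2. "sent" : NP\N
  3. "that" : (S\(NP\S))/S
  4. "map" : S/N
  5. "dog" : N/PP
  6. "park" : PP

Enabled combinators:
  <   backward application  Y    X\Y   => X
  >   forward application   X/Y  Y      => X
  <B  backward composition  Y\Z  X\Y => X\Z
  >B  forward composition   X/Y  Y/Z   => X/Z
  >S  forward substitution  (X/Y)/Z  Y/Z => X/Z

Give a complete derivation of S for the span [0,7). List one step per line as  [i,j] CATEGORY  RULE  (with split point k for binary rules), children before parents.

[0,7] S   <
  [0,3] NP\S   <B
    [0,2] N\S   <B
      [0,1] "some" : (N/NP)\S
      [1,2] "often" : N\(N/NP)
    [2,3] "sent" : NP\N
  [3,7] S\(NP\S)   >
    [3,4] "that" : (S\(NP\S))/S
    [4,7] S   >
      [4,5] "map" : S/N
      [5,7] N   >
        [5,6] "dog" : N/PP
        [6,7] "park" : PP

[0,1] (N/NP)\S  lex  "some"
[1,2] N\(N/NP)  lex  "often"
[0,2] N\S  <B  k=1
[2,3] NP\N  lex  "sent"
[0,3] NP\S  <B  k=2
[3,4] (S\(NP\S))/S  lex  "that"
[4,5] S/N  lex  "map"
[5,6] N/PP  lex  "dog"
[6,7] PP  lex  "park"
[5,7] N  >  k=6
[4,7] S  >  k=5
[3,7] S\(NP\S)  >  k=4
[0,7] S  <  k=3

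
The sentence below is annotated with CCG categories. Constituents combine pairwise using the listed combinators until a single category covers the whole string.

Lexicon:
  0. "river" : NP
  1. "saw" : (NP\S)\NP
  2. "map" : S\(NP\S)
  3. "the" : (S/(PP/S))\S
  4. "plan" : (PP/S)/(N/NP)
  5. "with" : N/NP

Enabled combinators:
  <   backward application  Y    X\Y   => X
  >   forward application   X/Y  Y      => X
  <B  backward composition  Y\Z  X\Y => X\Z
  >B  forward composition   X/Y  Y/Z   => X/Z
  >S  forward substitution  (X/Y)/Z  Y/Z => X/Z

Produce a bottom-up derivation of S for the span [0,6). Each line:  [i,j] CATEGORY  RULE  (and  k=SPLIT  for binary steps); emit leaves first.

[0,1] NP  lex  "river"
[1,2] (NP\S)\NP  lex  "saw"
[2,3] S\(NP\S)  lex  "map"
[1,3] S\NP  <B  k=2
[0,3] S  <  k=1
[3,4] (S/(PP/S))\S  lex  "the"
[0,4] S/(PP/S)  <  k=3
[4,5] (PP/S)/(N/NP)  lex  "plan"
[5,6] N/NP  lex  "with"
[4,6] PP/S  >  k=5
[0,6] S  >  k=4

[0,6] S   >
  [0,4] S/(PP/S)   <
    [0,3] S   <
      [0,1] "river" : NP
      [1,3] S\NP   <B
        [1,2] "saw" : (NP\S)\NP
        [2,3] "map" : S\(NP\S)
    [3,4] "the" : (S/(PP/S))\S
  [4,6] PP/S   >
    [4,5] "plan" : (PP/S)/(N/NP)
    [5,6] "with" : N/NP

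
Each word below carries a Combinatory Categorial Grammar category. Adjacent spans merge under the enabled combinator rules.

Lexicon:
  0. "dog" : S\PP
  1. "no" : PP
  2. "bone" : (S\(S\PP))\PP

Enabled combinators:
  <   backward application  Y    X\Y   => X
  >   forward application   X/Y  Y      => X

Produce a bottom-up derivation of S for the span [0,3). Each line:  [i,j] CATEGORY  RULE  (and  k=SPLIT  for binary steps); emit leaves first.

[0,1] S\PP  lex  "dog"
[1,2] PP  lex  "no"
[2,3] (S\(S\PP))\PP  lex  "bone"
[1,3] S\(S\PP)  <  k=2
[0,3] S  <  k=1

[0,3] S   <
  [0,1] "dog" : S\PP
  [1,3] S\(S\PP)   <
    [1,2] "no" : PP
    [2,3] "bone" : (S\(S\PP))\PP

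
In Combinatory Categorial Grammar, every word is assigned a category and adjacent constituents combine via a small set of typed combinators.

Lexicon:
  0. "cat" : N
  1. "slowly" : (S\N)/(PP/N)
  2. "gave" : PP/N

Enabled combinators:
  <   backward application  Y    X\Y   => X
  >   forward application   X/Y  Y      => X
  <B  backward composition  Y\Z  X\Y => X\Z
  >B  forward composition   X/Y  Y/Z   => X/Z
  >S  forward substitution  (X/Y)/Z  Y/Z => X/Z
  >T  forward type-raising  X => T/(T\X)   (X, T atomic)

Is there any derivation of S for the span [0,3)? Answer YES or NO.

YES

[0,3] S   <
  [0,1] "cat" : N
  [1,3] S\N   >
    [1,2] "slowly" : (S\N)/(PP/N)
    [2,3] "gave" : PP/N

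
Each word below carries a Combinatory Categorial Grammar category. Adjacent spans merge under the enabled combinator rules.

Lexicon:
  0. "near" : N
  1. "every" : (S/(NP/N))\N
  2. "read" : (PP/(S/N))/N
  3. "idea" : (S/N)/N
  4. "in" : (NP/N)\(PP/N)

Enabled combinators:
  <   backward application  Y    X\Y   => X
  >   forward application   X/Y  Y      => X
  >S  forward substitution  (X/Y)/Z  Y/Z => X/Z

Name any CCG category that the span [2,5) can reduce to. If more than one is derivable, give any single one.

NP/N

[0,5] S   >
  [0,2] S/(NP/N)   <
    [0,1] "near" : N
    [1,2] "every" : (S/(NP/N))\N
  [2,5] NP/N   <
    [2,4] PP/N   >S
      [2,3] "read" : (PP/(S/N))/N
      [3,4] "idea" : (S/N)/N
    [4,5] "in" : (NP/N)\(PP/N)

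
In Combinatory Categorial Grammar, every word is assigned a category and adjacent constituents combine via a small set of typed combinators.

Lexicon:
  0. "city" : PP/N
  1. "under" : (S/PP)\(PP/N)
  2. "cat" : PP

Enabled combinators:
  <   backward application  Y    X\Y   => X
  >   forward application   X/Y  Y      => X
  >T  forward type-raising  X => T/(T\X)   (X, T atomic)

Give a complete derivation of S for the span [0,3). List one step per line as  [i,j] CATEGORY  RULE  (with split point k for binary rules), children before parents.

[0,3] S   >
  [0,2] S/PP   <
    [0,1] "city" : PP/N
    [1,2] "under" : (S/PP)\(PP/N)
  [2,3] "cat" : PP

[0,1] PP/N  lex  "city"
[1,2] (S/PP)\(PP/N)  lex  "under"
[0,2] S/PP  <  k=1
[2,3] PP  lex  "cat"
[0,3] S  >  k=2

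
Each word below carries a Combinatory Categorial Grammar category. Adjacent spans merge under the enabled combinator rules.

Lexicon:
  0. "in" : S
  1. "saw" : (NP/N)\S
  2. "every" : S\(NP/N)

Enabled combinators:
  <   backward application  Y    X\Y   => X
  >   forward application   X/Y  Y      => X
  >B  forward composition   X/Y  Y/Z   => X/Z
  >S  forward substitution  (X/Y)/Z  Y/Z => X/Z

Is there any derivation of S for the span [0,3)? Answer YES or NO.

YES

[0,3] S   <
  [0,2] NP/N   <
    [0,1] "in" : S
    [1,2] "saw" : (NP/N)\S
  [2,3] "every" : S\(NP/N)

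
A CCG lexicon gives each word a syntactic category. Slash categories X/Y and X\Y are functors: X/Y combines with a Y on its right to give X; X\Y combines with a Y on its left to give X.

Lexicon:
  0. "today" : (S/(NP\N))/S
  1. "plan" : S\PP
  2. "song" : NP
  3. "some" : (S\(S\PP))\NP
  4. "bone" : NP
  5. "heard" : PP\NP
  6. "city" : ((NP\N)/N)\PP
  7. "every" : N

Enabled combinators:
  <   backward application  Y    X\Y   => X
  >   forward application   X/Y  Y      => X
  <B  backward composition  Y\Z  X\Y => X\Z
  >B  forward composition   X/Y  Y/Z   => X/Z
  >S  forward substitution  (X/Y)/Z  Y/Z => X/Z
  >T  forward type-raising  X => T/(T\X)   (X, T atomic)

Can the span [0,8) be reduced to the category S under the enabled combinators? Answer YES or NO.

YES

[0,8] S   >
  [0,4] S/(NP\N)   >
    [0,1] "today" : (S/(NP\N))/S
    [1,4] S   <
      [1,2] "plan" : S\PP
      [2,4] S\(S\PP)   <
        [2,3] "song" : NP
        [3,4] "some" : (S\(S\PP))\NP
  [4,8] NP\N   >
    [4,7] (NP\N)/N   <
      [4,6] PP   <
        [4,5] "bone" : NP
        [5,6] "heard" : PP\NP
      [6,7] "city" : ((NP\N)/N)\PP
    [7,8] "every" : N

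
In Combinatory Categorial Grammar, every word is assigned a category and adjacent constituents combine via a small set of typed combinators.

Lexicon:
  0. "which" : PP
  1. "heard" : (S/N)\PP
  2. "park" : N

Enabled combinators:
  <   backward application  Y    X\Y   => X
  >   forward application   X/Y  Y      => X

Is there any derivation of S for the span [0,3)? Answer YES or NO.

YES

[0,3] S   >
  [0,2] S/N   <
    [0,1] "which" : PP
    [1,2] "heard" : (S/N)\PP
  [2,3] "park" : N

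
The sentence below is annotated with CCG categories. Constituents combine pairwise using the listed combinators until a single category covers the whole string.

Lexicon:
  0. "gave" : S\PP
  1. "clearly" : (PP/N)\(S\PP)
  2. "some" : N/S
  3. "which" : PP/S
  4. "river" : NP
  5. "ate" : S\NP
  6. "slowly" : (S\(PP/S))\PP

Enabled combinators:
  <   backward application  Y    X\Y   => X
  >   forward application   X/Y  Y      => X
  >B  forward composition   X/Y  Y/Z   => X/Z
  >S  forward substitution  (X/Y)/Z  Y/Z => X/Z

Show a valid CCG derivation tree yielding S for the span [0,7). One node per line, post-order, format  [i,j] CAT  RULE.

[0,1] S\PP  lex  "gave"
[1,2] (PP/N)\(S\PP)  lex  "clearly"
[0,2] PP/N  <  k=1
[2,3] N/S  lex  "some"
[0,3] PP/S  >B  k=2
[3,4] PP/S  lex  "which"
[4,5] NP  lex  "river"
[5,6] S\NP  lex  "ate"
[4,6] S  <  k=5
[3,6] PP  >  k=4
[6,7] (S\(PP/S))\PP  lex  "slowly"
[3,7] S\(PP/S)  <  k=6
[0,7] S  <  k=3

[0,7] S   <
  [0,3] PP/S   >B
    [0,2] PP/N   <
      [0,1] "gave" : S\PP
      [1,2] "clearly" : (PP/N)\(S\PP)
    [2,3] "some" : N/S
  [3,7] S\(PP/S)   <
    [3,6] PP   >
      [3,4] "which" : PP/S
      [4,6] S   <
        [4,5] "river" : NP
        [5,6] "ate" : S\NP
    [6,7] "slowly" : (S\(PP/S))\PP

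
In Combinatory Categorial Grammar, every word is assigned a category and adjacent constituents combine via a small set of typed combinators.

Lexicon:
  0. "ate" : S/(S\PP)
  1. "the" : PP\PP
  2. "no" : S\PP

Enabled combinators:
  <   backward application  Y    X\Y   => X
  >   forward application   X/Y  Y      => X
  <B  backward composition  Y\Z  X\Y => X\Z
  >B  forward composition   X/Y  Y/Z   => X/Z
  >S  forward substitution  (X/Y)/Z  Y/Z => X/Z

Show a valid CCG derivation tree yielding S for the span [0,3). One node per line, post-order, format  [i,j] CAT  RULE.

[0,3] S   >
  [0,1] "ate" : S/(S\PP)
  [1,3] S\PP   <B
    [1,2] "the" : PP\PP
    [2,3] "no" : S\PP

[0,1] S/(S\PP)  lex  "ate"
[1,2] PP\PP  lex  "the"
[2,3] S\PP  lex  "no"
[1,3] S\PP  <B  k=2
[0,3] S  >  k=1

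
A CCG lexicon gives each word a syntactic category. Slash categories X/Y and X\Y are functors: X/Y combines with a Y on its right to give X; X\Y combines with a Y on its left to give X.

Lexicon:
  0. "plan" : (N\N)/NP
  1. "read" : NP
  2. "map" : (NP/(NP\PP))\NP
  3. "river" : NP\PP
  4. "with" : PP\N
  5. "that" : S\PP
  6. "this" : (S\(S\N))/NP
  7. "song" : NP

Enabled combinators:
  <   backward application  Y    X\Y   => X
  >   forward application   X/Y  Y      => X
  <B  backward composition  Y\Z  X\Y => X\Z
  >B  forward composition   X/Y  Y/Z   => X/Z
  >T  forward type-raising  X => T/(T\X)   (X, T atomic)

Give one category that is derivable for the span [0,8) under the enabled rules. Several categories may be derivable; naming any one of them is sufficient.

S

[0,8] S   <
  [0,6] S\N   <B
    [0,4] N\N   >
      [0,1] "plan" : (N\N)/NP
      [1,4] NP   >
        [1,3] NP/(NP\PP)   <
          [1,2] "read" : NP
          [2,3] "map" : (NP/(NP\PP))\NP
        [3,4] "river" : NP\PP
    [4,6] S\N   <B
      [4,5] "with" : PP\N
      [5,6] "that" : S\PP
  [6,8] S\(S\N)   >
    [6,7] "this" : (S\(S\N))/NP
    [7,8] "song" : NP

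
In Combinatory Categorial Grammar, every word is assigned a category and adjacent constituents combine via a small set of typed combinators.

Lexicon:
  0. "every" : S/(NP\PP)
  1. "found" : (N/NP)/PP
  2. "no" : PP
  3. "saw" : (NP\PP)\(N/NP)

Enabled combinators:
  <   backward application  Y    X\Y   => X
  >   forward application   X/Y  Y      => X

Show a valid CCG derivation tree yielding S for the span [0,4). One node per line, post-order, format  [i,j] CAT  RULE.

[0,4] S   >
  [0,1] "every" : S/(NP\PP)
  [1,4] NP\PP   <
    [1,3] N/NP   >
      [1,2] "found" : (N/NP)/PP
      [2,3] "no" : PP
    [3,4] "saw" : (NP\PP)\(N/NP)

[0,1] S/(NP\PP)  lex  "every"
[1,2] (N/NP)/PP  lex  "found"
[2,3] PP  lex  "no"
[1,3] N/NP  >  k=2
[3,4] (NP\PP)\(N/NP)  lex  "saw"
[1,4] NP\PP  <  k=3
[0,4] S  >  k=1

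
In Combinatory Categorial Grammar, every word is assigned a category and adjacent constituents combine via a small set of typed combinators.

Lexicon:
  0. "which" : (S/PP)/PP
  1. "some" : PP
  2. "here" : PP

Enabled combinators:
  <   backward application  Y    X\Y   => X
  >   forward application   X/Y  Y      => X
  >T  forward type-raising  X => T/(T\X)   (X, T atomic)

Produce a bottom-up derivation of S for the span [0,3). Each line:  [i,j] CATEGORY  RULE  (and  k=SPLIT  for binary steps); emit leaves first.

[0,1] (S/PP)/PP  lex  "which"
[1,2] PP  lex  "some"
[0,2] S/PP  >  k=1
[2,3] PP  lex  "here"
[0,3] S  >  k=2

[0,3] S   >
  [0,2] S/PP   >
    [0,1] "which" : (S/PP)/PP
    [1,2] "some" : PP
  [2,3] "here" : PP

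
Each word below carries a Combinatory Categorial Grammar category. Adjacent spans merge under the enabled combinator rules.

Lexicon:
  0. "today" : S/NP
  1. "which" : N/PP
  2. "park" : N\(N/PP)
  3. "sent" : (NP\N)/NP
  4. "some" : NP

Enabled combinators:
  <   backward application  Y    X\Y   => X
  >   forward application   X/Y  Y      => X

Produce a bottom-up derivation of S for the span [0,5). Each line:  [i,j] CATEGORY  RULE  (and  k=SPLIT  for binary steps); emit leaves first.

[0,1] S/NP  lex  "today"
[1,2] N/PP  lex  "which"
[2,3] N\(N/PP)  lex  "park"
[1,3] N  <  k=2
[3,4] (NP\N)/NP  lex  "sent"
[4,5] NP  lex  "some"
[3,5] NP\N  >  k=4
[1,5] NP  <  k=3
[0,5] S  >  k=1

[0,5] S   >
  [0,1] "today" : S/NP
  [1,5] NP   <
    [1,3] N   <
      [1,2] "which" : N/PP
      [2,3] "park" : N\(N/PP)
    [3,5] NP\N   >
      [3,4] "sent" : (NP\N)/NP
      [4,5] "some" : NP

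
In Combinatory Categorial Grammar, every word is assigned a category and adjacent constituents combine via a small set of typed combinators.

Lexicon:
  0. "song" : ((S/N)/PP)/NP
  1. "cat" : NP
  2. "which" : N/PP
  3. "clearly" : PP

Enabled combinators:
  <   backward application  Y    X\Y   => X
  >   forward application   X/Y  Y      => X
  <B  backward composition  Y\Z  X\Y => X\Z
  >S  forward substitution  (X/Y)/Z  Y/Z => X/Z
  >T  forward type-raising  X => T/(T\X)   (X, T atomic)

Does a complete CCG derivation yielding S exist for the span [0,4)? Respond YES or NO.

YES

[0,4] S   >
  [0,3] S/PP   >S
    [0,2] (S/N)/PP   >
      [0,1] "song" : ((S/N)/PP)/NP
      [1,2] "cat" : NP
    [2,3] "which" : N/PP
  [3,4] "clearly" : PP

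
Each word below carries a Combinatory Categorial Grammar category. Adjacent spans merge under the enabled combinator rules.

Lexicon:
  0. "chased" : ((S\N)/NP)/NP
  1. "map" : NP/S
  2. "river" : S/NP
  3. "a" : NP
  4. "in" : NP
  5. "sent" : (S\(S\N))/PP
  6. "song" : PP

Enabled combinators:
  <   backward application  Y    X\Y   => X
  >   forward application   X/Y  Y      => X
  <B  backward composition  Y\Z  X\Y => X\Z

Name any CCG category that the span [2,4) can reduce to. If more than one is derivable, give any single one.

[0,7] S   <
  [0,5] S\N   >
    [0,4] (S\N)/NP   >
      [0,1] "chased" : ((S\N)/NP)/NP
      [1,4] NP   >
        [1,2] "map" : NP/S
        [2,4] S   >
          [2,3] "river" : S/NP
          [3,4] "a" : NP
    [4,5] "in" : NP
  [5,7] S\(S\N)   >
    [5,6] "sent" : (S\(S\N))/PP
    [6,7] "song" : PP

S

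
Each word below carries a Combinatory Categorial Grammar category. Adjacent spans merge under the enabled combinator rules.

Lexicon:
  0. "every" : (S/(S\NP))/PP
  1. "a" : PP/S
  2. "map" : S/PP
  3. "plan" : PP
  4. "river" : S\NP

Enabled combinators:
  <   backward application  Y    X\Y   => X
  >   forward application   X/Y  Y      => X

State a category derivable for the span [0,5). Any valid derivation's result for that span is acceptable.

[0,5] S   >
  [0,4] S/(S\NP)   >
    [0,1] "every" : (S/(S\NP))/PP
    [1,4] PP   >
      [1,2] "a" : PP/S
      [2,4] S   >
        [2,3] "map" : S/PP
        [3,4] "plan" : PP
  [4,5] "river" : S\NP

S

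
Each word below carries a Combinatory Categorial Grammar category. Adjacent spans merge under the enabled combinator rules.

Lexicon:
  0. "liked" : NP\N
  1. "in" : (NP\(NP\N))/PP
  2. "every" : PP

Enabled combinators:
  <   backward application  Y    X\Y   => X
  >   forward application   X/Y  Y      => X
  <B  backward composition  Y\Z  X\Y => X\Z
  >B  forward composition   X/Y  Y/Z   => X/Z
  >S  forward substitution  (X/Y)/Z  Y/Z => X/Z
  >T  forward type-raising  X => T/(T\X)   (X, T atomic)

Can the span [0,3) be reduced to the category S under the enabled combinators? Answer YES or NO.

NO

NP\N (NP\(NP\N))/PP PP
CKY chart[0,3] = {N/(N\NP), NP, NP/(NP\NP), PP/(PP\NP), S/(S\NP)}; S ∉ chart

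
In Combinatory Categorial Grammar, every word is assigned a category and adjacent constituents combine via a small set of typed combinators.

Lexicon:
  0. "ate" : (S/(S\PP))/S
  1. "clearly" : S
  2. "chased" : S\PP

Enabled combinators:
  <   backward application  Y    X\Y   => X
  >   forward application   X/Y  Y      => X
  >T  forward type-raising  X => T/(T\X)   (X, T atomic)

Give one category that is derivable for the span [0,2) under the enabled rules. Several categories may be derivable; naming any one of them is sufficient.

S/(S\PP)

[0,3] S   >
  [0,2] S/(S\PP)   >
    [0,1] "ate" : (S/(S\PP))/S
    [1,2] "clearly" : S
  [2,3] "chased" : S\PP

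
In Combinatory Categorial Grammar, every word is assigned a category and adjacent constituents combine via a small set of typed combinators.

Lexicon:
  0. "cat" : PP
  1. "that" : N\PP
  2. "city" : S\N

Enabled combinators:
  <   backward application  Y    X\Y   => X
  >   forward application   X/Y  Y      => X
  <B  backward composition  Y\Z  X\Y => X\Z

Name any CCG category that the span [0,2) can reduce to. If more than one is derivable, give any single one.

[0,3] S   <
  [0,2] N   <
    [0,1] "cat" : PP
    [1,2] "that" : N\PP
  [2,3] "city" : S\N

N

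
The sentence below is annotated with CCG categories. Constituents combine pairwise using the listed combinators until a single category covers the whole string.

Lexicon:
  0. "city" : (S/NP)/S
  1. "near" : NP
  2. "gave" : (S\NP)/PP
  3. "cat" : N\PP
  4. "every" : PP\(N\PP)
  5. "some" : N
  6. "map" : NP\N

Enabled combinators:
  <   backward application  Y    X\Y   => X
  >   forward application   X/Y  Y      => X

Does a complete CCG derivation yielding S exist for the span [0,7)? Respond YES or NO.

YES

[0,7] S   >
  [0,5] S/NP   >
    [0,1] "city" : (S/NP)/S
    [1,5] S   <
      [1,2] "near" : NP
      [2,5] S\NP   >
        [2,3] "gave" : (S\NP)/PP
        [3,5] PP   <
          [3,4] "cat" : N\PP
          [4,5] "every" : PP\(N\PP)
  [5,7] NP   <
    [5,6] "some" : N
    [6,7] "map" : NP\N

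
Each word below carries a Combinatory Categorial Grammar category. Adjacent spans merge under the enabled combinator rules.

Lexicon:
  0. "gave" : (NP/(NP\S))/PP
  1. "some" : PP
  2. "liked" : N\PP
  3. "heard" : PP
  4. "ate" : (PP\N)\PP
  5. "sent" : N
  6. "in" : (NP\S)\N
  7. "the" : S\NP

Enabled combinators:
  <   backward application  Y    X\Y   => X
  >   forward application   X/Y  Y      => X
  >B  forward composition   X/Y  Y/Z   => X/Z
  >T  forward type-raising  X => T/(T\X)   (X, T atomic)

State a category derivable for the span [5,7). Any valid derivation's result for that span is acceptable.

NP\S

[0,8] S   <
  [0,7] NP   >
    [0,5] NP/(NP\S)   >
      [0,1] "gave" : (NP/(NP\S))/PP
      [1,5] PP   <
        [1,3] N   <
          [1,2] "some" : PP
          [2,3] "liked" : N\PP
        [3,5] PP\N   <
          [3,4] "heard" : PP
          [4,5] "ate" : (PP\N)\PP
    [5,7] NP\S   <
      [5,6] "sent" : N
      [6,7] "in" : (NP\S)\N
  [7,8] "the" : S\NP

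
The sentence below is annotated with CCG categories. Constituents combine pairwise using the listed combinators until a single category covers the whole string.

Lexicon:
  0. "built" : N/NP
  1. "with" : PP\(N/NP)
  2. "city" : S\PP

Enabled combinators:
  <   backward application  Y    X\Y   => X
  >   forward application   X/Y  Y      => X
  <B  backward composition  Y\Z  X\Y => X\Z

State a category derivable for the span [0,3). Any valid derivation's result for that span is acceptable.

S

[0,3] S   <
  [0,2] PP   <
    [0,1] "built" : N/NP
    [1,2] "with" : PP\(N/NP)
  [2,3] "city" : S\PP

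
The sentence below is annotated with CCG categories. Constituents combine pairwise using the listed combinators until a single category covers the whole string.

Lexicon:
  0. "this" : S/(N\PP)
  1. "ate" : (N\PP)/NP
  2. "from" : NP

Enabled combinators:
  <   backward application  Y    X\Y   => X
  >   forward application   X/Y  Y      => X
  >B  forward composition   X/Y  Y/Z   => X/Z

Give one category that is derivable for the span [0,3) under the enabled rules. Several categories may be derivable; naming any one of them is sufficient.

[0,3] S   >
  [0,1] "this" : S/(N\PP)
  [1,3] N\PP   >
    [1,2] "ate" : (N\PP)/NP
    [2,3] "from" : NP

S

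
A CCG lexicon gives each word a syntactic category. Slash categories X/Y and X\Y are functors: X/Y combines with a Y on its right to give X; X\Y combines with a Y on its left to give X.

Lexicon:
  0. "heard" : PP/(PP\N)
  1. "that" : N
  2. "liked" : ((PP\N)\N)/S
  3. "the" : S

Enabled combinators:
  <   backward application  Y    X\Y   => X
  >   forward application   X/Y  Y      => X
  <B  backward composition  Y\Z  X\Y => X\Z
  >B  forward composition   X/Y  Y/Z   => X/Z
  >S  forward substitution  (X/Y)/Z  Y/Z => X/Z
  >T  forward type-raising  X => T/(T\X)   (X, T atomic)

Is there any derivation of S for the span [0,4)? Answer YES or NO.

NO

PP/(PP\N) N ((PP\N)\N)/S S
CKY chart[0,4] = {N/(N\PP), NP/(NP\PP), PP, PP/(PP\PP), S/(S\PP)}; S ∉ chart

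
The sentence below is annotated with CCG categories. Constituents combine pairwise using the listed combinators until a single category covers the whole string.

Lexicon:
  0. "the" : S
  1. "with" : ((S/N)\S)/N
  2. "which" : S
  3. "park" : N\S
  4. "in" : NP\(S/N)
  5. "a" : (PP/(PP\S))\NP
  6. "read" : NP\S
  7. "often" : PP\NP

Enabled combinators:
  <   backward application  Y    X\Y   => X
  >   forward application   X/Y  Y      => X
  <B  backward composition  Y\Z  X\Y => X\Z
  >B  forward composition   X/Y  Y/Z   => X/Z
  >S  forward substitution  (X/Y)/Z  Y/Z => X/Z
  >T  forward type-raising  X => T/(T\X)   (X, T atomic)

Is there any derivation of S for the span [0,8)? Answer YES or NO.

S ((S/N)\S)/N S N\S NP\(S/N) (PP/(PP\S))\NP NP\S PP\NP
CKY chart[0,8] = {N/(N\PP), NP/(NP\PP), PP, PP/(PP\PP), S/(S\PP)}; S ∉ chart

NO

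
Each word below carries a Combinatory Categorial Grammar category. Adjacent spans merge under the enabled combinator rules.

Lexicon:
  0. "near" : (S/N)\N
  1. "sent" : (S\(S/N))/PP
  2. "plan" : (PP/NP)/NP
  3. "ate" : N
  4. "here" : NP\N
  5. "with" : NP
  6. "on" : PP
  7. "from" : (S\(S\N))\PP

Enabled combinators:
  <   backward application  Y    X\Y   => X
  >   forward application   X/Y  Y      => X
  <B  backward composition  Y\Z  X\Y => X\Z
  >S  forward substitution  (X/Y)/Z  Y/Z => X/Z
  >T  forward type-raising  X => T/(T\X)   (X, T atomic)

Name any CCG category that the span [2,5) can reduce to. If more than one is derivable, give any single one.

PP/NP

[0,8] S   <
  [0,6] S\N   <B
    [0,1] "near" : (S/N)\N
    [1,6] S\(S/N)   >
      [1,2] "sent" : (S\(S/N))/PP
      [2,6] PP   >
        [2,5] PP/NP   >
          [2,3] "plan" : (PP/NP)/NP
          [3,5] NP   <
            [3,4] "ate" : N
            [4,5] "here" : NP\N
        [5,6] "with" : NP
  [6,8] S\(S\N)   <
    [6,7] "on" : PP
    [7,8] "from" : (S\(S\N))\PP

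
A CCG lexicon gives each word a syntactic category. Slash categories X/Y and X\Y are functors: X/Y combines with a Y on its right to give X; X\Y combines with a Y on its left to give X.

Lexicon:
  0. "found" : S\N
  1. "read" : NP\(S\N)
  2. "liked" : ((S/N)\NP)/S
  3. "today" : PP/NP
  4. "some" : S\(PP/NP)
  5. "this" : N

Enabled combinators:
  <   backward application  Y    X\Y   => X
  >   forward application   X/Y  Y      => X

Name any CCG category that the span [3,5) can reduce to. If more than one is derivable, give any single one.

S

[0,6] S   >
  [0,5] S/N   <
    [0,2] NP   <
      [0,1] "found" : S\N
      [1,2] "read" : NP\(S\N)
    [2,5] (S/N)\NP   >
      [2,3] "liked" : ((S/N)\NP)/S
      [3,5] S   <
        [3,4] "today" : PP/NP
        [4,5] "some" : S\(PP/NP)
  [5,6] "this" : N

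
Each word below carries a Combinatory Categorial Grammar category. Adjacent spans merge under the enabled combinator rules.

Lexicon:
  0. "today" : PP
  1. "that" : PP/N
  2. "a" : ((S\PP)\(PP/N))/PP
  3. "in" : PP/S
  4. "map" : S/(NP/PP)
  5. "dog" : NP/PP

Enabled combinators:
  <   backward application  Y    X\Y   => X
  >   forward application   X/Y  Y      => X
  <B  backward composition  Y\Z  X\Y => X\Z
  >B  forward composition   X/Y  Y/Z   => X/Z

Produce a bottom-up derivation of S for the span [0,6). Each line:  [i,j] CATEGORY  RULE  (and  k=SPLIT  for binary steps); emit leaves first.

[0,6] S   <
  [0,1] "today" : PP
  [1,6] S\PP   <
    [1,2] "that" : PP/N
    [2,6] (S\PP)\(PP/N)   >
      [2,3] "a" : ((S\PP)\(PP/N))/PP
      [3,6] PP   >
        [3,4] "in" : PP/S
        [4,6] S   >
          [4,5] "map" : S/(NP/PP)
          [5,6] "dog" : NP/PP

[0,1] PP  lex  "today"
[1,2] PP/N  lex  "that"
[2,3] ((S\PP)\(PP/N))/PP  lex  "a"
[3,4] PP/S  lex  "in"
[4,5] S/(NP/PP)  lex  "map"
[5,6] NP/PP  lex  "dog"
[4,6] S  >  k=5
[3,6] PP  >  k=4
[2,6] (S\PP)\(PP/N)  >  k=3
[1,6] S\PP  <  k=2
[0,6] S  <  k=1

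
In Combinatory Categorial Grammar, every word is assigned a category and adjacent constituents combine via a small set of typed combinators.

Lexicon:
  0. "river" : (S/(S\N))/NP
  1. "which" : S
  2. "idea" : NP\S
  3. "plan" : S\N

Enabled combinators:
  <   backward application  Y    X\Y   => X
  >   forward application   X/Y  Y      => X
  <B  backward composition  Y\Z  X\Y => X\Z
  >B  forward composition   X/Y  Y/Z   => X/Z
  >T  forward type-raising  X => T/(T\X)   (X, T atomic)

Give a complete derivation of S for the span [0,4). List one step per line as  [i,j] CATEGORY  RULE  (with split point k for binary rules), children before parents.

[0,1] (S/(S\N))/NP  lex  "river"
[1,2] S  lex  "which"
[2,3] NP\S  lex  "idea"
[1,3] NP  <  k=2
[0,3] S/(S\N)  >  k=1
[3,4] S\N  lex  "plan"
[0,4] S  >  k=3

[0,4] S   >
  [0,3] S/(S\N)   >
    [0,1] "river" : (S/(S\N))/NP
    [1,3] NP   <
      [1,2] "which" : S
      [2,3] "idea" : NP\S
  [3,4] "plan" : S\N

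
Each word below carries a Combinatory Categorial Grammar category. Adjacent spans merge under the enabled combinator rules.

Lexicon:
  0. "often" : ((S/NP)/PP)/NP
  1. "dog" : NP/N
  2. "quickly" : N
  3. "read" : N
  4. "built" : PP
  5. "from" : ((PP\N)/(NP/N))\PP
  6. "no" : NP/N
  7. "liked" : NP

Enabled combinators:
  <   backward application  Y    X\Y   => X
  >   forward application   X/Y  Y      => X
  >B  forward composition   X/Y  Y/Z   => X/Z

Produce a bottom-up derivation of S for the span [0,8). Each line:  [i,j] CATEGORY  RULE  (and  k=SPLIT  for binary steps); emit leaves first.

[0,1] ((S/NP)/PP)/NP  lex  "often"
[1,2] NP/N  lex  "dog"
[2,3] N  lex  "quickly"
[1,3] NP  >  k=2
[0,3] (S/NP)/PP  >  k=1
[3,4] N  lex  "read"
[4,5] PP  lex  "built"
[5,6] ((PP\N)/(NP/N))\PP  lex  "from"
[4,6] (PP\N)/(NP/N)  <  k=5
[6,7] NP/N  lex  "no"
[4,7] PP\N  >  k=6
[3,7] PP  <  k=4
[0,7] S/NP  >  k=3
[7,8] NP  lex  "liked"
[0,8] S  >  k=7

[0,8] S   >
  [0,7] S/NP   >
    [0,3] (S/NP)/PP   >
      [0,1] "often" : ((S/NP)/PP)/NP
      [1,3] NP   >
        [1,2] "dog" : NP/N
        [2,3] "quickly" : N
    [3,7] PP   <
      [3,4] "read" : N
      [4,7] PP\N   >
        [4,6] (PP\N)/(NP/N)   <
          [4,5] "built" : PP
          [5,6] "from" : ((PP\N)/(NP/N))\PP
        [6,7] "no" : NP/N
  [7,8] "liked" : NP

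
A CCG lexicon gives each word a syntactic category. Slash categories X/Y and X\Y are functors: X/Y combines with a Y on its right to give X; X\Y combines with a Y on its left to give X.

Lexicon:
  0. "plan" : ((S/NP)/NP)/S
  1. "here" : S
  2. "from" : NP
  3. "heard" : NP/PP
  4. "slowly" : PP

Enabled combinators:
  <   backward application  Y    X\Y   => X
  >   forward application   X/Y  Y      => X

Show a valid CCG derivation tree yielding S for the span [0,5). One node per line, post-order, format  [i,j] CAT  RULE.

[0,1] ((S/NP)/NP)/S  lex  "plan"
[1,2] S  lex  "here"
[0,2] (S/NP)/NP  >  k=1
[2,3] NP  lex  "from"
[0,3] S/NP  >  k=2
[3,4] NP/PP  lex  "heard"
[4,5] PP  lex  "slowly"
[3,5] NP  >  k=4
[0,5] S  >  k=3

[0,5] S   >
  [0,3] S/NP   >
    [0,2] (S/NP)/NP   >
      [0,1] "plan" : ((S/NP)/NP)/S
      [1,2] "here" : S
    [2,3] "from" : NP
  [3,5] NP   >
    [3,4] "heard" : NP/PP
    [4,5] "slowly" : PP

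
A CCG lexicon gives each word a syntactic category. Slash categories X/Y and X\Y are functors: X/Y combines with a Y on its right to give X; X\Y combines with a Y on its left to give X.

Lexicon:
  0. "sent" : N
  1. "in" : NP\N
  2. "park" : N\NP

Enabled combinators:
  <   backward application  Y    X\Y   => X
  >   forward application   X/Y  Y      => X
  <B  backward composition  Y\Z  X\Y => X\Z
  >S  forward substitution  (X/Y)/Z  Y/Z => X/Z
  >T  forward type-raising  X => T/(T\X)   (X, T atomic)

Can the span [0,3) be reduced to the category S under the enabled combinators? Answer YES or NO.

N NP\N N\NP
CKY chart[0,3] = {N, N/(N\N), NP/(NP\N), PP/(PP\N), S/(S\N)}; S ∉ chart

NO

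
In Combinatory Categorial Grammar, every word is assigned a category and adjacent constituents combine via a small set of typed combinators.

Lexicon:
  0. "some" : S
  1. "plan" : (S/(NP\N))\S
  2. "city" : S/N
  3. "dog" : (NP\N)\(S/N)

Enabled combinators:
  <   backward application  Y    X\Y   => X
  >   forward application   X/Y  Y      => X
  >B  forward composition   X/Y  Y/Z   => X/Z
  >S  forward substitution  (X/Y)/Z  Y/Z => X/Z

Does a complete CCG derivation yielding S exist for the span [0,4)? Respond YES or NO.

YES

[0,4] S   >
  [0,2] S/(NP\N)   <
    [0,1] "some" : S
    [1,2] "plan" : (S/(NP\N))\S
  [2,4] NP\N   <
    [2,3] "city" : S/N
    [3,4] "dog" : (NP\N)\(S/N)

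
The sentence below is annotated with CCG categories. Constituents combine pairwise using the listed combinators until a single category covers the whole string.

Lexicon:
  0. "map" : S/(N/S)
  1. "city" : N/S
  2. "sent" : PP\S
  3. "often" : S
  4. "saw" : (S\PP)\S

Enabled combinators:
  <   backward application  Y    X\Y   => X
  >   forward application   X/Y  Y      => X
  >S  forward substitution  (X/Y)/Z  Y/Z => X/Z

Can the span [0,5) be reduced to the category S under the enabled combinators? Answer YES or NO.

YES

[0,5] S   <
  [0,3] PP   <
    [0,2] S   >
      [0,1] "map" : S/(N/S)
      [1,2] "city" : N/S
    [2,3] "sent" : PP\S
  [3,5] S\PP   <
    [3,4] "often" : S
    [4,5] "saw" : (S\PP)\S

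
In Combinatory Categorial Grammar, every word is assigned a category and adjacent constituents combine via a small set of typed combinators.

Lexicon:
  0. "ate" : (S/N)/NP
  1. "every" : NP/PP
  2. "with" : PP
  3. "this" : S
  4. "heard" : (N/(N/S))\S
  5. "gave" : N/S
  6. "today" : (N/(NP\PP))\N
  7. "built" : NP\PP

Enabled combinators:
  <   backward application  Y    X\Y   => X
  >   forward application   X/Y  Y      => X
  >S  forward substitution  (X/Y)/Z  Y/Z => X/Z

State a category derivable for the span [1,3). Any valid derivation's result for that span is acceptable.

[0,8] S   >
  [0,3] S/N   >
    [0,1] "ate" : (S/N)/NP
    [1,3] NP   >
      [1,2] "every" : NP/PP
      [2,3] "with" : PP
  [3,8] N   >
    [3,7] N/(NP\PP)   <
      [3,6] N   >
        [3,5] N/(N/S)   <
          [3,4] "this" : S
          [4,5] "heard" : (N/(N/S))\S
        [5,6] "gave" : N/S
      [6,7] "today" : (N/(NP\PP))\N
    [7,8] "built" : NP\PP

NP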